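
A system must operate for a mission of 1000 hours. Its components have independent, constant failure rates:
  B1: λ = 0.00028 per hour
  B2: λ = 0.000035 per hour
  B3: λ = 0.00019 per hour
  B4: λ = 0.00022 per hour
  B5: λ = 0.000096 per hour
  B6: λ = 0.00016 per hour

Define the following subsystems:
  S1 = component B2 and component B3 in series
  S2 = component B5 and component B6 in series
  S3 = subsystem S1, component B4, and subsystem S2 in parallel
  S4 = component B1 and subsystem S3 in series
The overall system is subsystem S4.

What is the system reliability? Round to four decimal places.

0.7490

R(B1) = exp(−0.00028 × 1000) = 0.755784
R(B2) = exp(−0.000035 × 1000) = 0.965605
R(B3) = exp(−0.00019 × 1000) = 0.826959
R(B4) = exp(−0.00022 × 1000) = 0.802519
R(B5) = exp(−0.000096 × 1000) = 0.908464
R(B6) = exp(−0.00016 × 1000) = 0.852144
Series (B2 and B3): 0.965605 × 0.826959 = 0.798516
Series (B5 and B6): 0.908464 × 0.852144 = 0.774142
Parallel ([0.798516], B4, and [0.774142]): 1 − (1 − 0.798516)(1 − 0.802519)(1 − 0.774142) = 0.991013
Series (B1 and [0.991013]): 0.755784 × 0.991013 = 0.7490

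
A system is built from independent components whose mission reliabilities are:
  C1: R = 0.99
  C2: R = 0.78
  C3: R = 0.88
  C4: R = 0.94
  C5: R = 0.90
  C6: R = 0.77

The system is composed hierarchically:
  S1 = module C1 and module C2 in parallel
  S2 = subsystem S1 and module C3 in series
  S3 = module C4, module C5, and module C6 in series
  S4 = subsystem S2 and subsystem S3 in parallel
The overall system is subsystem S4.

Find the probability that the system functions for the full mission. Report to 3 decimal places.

0.957

Parallel (C1 and C2): 1 − (1 − 0.99000)(1 − 0.78000) = 0.99780
Series ([0.99780] and C3): 0.99780 × 0.88000 = 0.87806
Series (C4, C5, and C6): 0.94000 × 0.90000 × 0.77000 = 0.65142
Parallel ([0.87806] and [0.65142]): 1 − (1 − 0.87806)(1 − 0.65142) = 0.957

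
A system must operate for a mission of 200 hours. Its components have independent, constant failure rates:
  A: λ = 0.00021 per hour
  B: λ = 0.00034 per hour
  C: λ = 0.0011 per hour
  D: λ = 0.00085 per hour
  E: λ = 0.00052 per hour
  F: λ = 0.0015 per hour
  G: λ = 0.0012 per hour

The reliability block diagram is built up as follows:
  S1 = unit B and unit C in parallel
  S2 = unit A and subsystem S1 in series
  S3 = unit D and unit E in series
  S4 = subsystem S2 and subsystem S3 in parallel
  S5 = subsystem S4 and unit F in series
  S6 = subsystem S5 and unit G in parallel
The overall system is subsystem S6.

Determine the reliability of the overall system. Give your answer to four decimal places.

0.9427

R(A) = exp(−0.00021 × 200) = 0.958870
R(B) = exp(−0.00034 × 200) = 0.934260
R(C) = exp(−0.0011 × 200) = 0.802519
R(D) = exp(−0.00085 × 200) = 0.843665
R(E) = exp(−0.00052 × 200) = 0.901225
R(F) = exp(−0.0015 × 200) = 0.740818
R(G) = exp(−0.0012 × 200) = 0.786628
Parallel (B and C): 1 − (1 − 0.934260)(1 − 0.802519) = 0.987018
Series (A and [0.987018]): 0.958870 × 0.987018 = 0.946422
Series (D and E): 0.843665 × 0.901225 = 0.760332
Parallel ([0.946422] and [0.760332]): 1 − (1 − 0.946422)(1 − 0.760332) = 0.987159
Series ([0.987159] and F): 0.987159 × 0.740818 = 0.731305
Parallel ([0.731305] and G): 1 − (1 − 0.731305)(1 − 0.786628) = 0.9427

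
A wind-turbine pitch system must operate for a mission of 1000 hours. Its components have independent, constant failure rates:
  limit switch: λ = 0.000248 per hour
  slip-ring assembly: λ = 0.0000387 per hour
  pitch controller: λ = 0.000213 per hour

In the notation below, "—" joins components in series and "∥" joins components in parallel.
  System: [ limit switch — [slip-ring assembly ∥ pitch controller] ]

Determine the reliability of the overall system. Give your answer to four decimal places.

0.7747

R(limit switch) = exp(−0.000248 × 1000) = 0.780360
R(slip-ring assembly) = exp(−0.0000387 × 1000) = 0.962039
R(pitch controller) = exp(−0.000213 × 1000) = 0.808156
Parallel (slip-ring assembly and pitch controller): 1 − (1 − 0.962039)(1 − 0.808156) = 0.992717
Series (limit switch and [0.992717]): 0.780360 × 0.992717 = 0.7747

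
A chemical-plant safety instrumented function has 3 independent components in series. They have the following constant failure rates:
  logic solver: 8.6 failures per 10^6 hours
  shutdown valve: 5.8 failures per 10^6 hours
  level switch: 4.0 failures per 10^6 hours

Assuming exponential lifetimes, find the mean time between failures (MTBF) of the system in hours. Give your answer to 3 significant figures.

54300

Series of exponential components: λ_sys = Σ λ_i
λ_sys = 0.0000086 + 0.0000058 + 0.0000040 = 1.8400e-05 /h
MTBF = 1 / λ_sys = 54300 h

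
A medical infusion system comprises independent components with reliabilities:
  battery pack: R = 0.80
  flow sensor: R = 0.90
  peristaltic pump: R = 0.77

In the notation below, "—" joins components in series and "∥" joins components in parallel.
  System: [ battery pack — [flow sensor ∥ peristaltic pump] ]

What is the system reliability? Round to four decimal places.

Parallel (flow sensor and peristaltic pump): 1 − (1 − 0.900000)(1 − 0.770000) = 0.977000
Series (battery pack and [0.977000]): 0.800000 × 0.977000 = 0.7816

0.7816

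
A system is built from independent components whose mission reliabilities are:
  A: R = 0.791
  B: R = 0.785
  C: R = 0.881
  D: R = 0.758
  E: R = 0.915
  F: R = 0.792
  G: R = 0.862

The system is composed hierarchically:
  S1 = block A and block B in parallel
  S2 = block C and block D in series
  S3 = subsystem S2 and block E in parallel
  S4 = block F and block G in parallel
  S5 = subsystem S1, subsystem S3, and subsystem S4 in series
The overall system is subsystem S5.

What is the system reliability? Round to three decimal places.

Parallel (A and B): 1 − (1 − 0.79100)(1 − 0.78500) = 0.95507
Series (C and D): 0.88100 × 0.75800 = 0.66780
Parallel ([0.66780] and E): 1 − (1 − 0.66780)(1 − 0.91500) = 0.97176
Parallel (F and G): 1 − (1 − 0.79200)(1 − 0.86200) = 0.97130
Series ([0.95507], [0.97176], and [0.97130]): 0.95507 × 0.97176 × 0.97130 = 0.901

0.901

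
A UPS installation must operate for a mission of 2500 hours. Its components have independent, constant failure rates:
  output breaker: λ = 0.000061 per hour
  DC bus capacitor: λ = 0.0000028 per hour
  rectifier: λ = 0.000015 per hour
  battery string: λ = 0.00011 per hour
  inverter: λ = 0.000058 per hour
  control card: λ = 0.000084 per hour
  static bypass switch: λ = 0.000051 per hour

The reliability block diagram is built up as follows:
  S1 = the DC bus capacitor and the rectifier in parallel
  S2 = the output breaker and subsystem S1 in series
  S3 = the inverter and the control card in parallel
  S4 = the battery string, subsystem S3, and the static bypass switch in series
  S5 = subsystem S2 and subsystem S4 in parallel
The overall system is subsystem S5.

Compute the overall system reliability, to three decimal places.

R(output breaker) = exp(−0.000061 × 2500) = 0.85856
R(DC bus capacitor) = exp(−0.0000028 × 2500) = 0.99302
R(rectifier) = exp(−0.000015 × 2500) = 0.96319
R(battery string) = exp(−0.00011 × 2500) = 0.75957
R(inverter) = exp(−0.000058 × 2500) = 0.86502
R(control card) = exp(−0.000084 × 2500) = 0.81058
R(static bypass switch) = exp(−0.000051 × 2500) = 0.88029
Parallel (DC bus capacitor and rectifier): 1 − (1 − 0.99302)(1 − 0.96319) = 0.99974
Series (output breaker and [0.99974]): 0.85856 × 0.99974 = 0.85834
Parallel (inverter and control card): 1 − (1 − 0.86502)(1 − 0.81058) = 0.97443
Series (battery string, [0.97443], and static bypass switch): 0.75957 × 0.97443 × 0.88029 = 0.65154
Parallel ([0.85834] and [0.65154]): 1 − (1 − 0.85834)(1 − 0.65154) = 0.951

0.951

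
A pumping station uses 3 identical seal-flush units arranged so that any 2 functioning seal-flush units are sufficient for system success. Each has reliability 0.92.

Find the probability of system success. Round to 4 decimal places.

R = Σ_{i=2}^{3} C(3,i) p^i (1−p)^{3−i} with p = 0.92
C(3,2)·0.92^2·0.08^1 = 0.203136
C(3,3)·0.92^3·0.08^0 = 0.778688
Sum = 0.9818

0.9818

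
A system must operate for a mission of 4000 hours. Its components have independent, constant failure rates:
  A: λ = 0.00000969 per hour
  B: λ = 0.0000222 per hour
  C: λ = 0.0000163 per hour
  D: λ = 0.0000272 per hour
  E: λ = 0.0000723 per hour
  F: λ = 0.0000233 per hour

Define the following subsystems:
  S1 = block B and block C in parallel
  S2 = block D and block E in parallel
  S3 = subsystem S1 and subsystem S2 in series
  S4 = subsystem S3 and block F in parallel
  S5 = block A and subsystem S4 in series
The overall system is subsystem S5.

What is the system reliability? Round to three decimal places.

0.959

R(A) = exp(−0.00000969 × 4000) = 0.96198
R(B) = exp(−0.0000222 × 4000) = 0.91503
R(C) = exp(−0.0000163 × 4000) = 0.93688
R(D) = exp(−0.0000272 × 4000) = 0.89691
R(E) = exp(−0.0000723 × 4000) = 0.74886
R(F) = exp(−0.0000233 × 4000) = 0.91101
Parallel (B and C): 1 − (1 − 0.91503)(1 − 0.93688) = 0.99464
Parallel (D and E): 1 − (1 − 0.89691)(1 − 0.74886) = 0.97411
Series ([0.99464] and [0.97411]): 0.99464 × 0.97411 = 0.96889
Parallel ([0.96889] and F): 1 − (1 − 0.96889)(1 − 0.91101) = 0.99723
Series (A and [0.99723]): 0.96198 × 0.99723 = 0.959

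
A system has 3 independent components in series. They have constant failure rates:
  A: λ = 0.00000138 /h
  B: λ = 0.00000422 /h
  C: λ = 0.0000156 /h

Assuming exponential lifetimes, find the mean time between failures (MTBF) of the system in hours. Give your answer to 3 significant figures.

47200

Series of exponential components: λ_sys = Σ λ_i
λ_sys = 0.00000138 + 0.00000422 + 0.0000156 = 2.1200e-05 /h
MTBF = 1 / λ_sys = 47200 h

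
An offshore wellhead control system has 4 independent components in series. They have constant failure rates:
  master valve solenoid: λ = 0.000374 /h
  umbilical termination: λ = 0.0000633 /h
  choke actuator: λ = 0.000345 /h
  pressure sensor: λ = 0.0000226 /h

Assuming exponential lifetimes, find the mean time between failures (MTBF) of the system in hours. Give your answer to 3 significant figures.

1240

Series of exponential components: λ_sys = Σ λ_i
λ_sys = 0.000374 + 0.0000633 + 0.000345 + 0.0000226 = 8.0490e-04 /h
MTBF = 1 / λ_sys = 1240 h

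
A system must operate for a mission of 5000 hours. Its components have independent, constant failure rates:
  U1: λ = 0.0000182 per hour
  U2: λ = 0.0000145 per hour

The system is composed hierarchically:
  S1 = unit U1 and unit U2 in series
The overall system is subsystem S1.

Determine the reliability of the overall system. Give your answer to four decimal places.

R(U1) = exp(−0.0000182 × 5000) = 0.913018
R(U2) = exp(−0.0000145 × 5000) = 0.930066
Series (U1 and U2): 0.913018 × 0.930066 = 0.8492

0.8492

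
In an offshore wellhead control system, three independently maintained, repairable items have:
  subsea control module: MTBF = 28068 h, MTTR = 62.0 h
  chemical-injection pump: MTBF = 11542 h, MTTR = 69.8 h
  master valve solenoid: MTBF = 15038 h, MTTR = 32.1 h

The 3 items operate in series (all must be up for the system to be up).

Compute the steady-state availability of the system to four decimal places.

A(subsea control module) = MTBF/(MTBF+MTTR) = 28068/(28068+62.0) = 0.997796
A(chemical-injection pump) = MTBF/(MTBF+MTTR) = 11542/(11542+69.8) = 0.993989
A(master valve solenoid) = MTBF/(MTBF+MTTR) = 15038/(15038+32.1) = 0.997870
Series availability: 0.997796 × 0.993989 × 0.997870 = 0.9897

0.9897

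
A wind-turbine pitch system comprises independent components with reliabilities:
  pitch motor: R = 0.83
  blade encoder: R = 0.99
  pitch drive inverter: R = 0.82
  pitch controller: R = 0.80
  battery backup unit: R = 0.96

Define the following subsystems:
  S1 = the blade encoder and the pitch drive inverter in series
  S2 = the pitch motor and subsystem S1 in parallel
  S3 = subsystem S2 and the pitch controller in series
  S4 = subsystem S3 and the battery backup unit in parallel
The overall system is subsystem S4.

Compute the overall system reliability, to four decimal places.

Series (blade encoder and pitch drive inverter): 0.990000 × 0.820000 = 0.811800
Parallel (pitch motor and [0.811800]): 1 − (1 − 0.830000)(1 − 0.811800) = 0.968006
Series ([0.968006] and pitch controller): 0.968006 × 0.800000 = 0.774405
Parallel ([0.774405] and battery backup unit): 1 − (1 − 0.774405)(1 − 0.960000) = 0.9910

0.9910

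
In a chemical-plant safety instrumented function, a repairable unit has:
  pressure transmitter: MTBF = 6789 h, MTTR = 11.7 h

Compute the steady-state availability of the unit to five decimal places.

0.99828

A(pressure transmitter) = MTBF/(MTBF+MTTR) = 6789/(6789+11.7) = 0.99828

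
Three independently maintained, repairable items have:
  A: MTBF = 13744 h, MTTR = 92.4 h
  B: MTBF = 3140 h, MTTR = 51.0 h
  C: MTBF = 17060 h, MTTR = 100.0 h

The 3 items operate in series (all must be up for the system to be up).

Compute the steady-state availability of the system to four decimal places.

A(A) = MTBF/(MTBF+MTTR) = 13744/(13744+92.4) = 0.993322
A(B) = MTBF/(MTBF+MTTR) = 3140/(3140+51.0) = 0.984018
A(C) = MTBF/(MTBF+MTTR) = 17060/(17060+100.0) = 0.994172
Series availability: 0.993322 × 0.984018 × 0.994172 = 0.9718

0.9718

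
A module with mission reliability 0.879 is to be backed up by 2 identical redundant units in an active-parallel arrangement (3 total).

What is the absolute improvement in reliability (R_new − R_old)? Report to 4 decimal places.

R_before = 0.879
R_after = 1 − (1 − 0.879)^3 = 0.9982
ΔR = 0.9982 − 0.879 = 0.1192

0.1192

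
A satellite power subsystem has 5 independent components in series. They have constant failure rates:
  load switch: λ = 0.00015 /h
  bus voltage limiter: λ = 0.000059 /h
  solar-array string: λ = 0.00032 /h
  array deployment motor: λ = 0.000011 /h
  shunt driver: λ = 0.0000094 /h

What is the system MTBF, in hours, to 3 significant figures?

1820

Series of exponential components: λ_sys = Σ λ_i
λ_sys = 0.00015 + 0.000059 + 0.00032 + 0.000011 + 0.0000094 = 5.4940e-04 /h
MTBF = 1 / λ_sys = 1820 h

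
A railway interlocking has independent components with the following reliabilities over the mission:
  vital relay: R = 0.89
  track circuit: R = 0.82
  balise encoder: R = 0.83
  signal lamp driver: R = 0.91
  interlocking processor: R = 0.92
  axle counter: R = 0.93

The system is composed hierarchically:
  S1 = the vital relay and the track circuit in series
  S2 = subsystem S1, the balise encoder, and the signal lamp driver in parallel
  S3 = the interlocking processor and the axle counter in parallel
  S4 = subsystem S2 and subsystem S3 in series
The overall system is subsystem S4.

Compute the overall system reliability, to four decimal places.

0.9903

Series (vital relay and track circuit): 0.890000 × 0.820000 = 0.729800
Parallel ([0.729800], balise encoder, and signal lamp driver): 1 − (1 − 0.729800)(1 − 0.830000)(1 − 0.910000) = 0.995866
Parallel (interlocking processor and axle counter): 1 − (1 − 0.920000)(1 − 0.930000) = 0.994400
Series ([0.995866] and [0.994400]): 0.995866 × 0.994400 = 0.9903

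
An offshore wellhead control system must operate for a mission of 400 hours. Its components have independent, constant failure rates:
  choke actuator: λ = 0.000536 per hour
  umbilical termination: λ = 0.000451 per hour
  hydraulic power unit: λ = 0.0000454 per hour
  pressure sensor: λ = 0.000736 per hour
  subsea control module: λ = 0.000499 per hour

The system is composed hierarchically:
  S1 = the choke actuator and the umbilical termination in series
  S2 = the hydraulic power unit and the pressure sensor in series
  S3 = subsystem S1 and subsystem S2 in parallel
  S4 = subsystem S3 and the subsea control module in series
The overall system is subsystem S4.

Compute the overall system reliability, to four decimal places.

0.7473

R(choke actuator) = exp(−0.000536 × 400) = 0.807026
R(umbilical termination) = exp(−0.000451 × 400) = 0.834936
R(hydraulic power unit) = exp(−0.0000454 × 400) = 0.982004
R(pressure sensor) = exp(−0.000736 × 400) = 0.744978
R(subsea control module) = exp(−0.000499 × 400) = 0.819058
Series (choke actuator and umbilical termination): 0.807026 × 0.834936 = 0.673815
Series (hydraulic power unit and pressure sensor): 0.982004 × 0.744978 = 0.731571
Parallel ([0.673815] and [0.731571]): 1 − (1 − 0.673815)(1 − 0.731571) = 0.912442
Series ([0.912442] and subsea control module): 0.912442 × 0.819058 = 0.7473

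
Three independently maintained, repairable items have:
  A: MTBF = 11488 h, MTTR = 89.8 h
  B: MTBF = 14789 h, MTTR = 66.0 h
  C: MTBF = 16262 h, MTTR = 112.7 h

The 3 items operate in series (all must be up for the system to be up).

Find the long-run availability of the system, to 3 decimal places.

A(A) = MTBF/(MTBF+MTTR) = 11488/(11488+89.8) = 0.992244
A(B) = MTBF/(MTBF+MTTR) = 14789/(14789+66.0) = 0.995557
A(C) = MTBF/(MTBF+MTTR) = 16262/(16262+112.7) = 0.993117
Series availability: 0.992244 × 0.995557 × 0.993117 = 0.981

0.981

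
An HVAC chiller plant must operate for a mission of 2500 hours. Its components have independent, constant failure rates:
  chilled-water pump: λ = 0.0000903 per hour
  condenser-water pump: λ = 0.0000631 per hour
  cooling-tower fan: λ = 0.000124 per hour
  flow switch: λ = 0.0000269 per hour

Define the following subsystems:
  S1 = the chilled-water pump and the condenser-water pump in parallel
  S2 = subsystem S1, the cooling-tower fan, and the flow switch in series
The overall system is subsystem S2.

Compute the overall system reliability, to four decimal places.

0.6655

R(chilled-water pump) = exp(−0.0000903 × 2500) = 0.797918
R(condenser-water pump) = exp(−0.0000631 × 2500) = 0.854063
R(cooling-tower fan) = exp(−0.000124 × 2500) = 0.733447
R(flow switch) = exp(−0.0000269 × 2500) = 0.934961
Parallel (chilled-water pump and condenser-water pump): 1 − (1 − 0.797918)(1 − 0.854063) = 0.970509
Series ([0.970509], cooling-tower fan, and flow switch): 0.970509 × 0.733447 × 0.934961 = 0.6655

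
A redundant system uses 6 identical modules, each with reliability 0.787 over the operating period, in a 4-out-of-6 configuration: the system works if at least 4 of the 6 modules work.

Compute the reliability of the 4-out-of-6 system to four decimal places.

R = Σ_{i=4}^{6} C(6,i) p^i (1−p)^{6−i} with p = 0.787
C(6,4)·0.787^4·0.213^2 = 0.261065
C(6,5)·0.787^5·0.213^1 = 0.385838
C(6,6)·0.787^6·0.213^0 = 0.237601
Sum = 0.8845

0.8845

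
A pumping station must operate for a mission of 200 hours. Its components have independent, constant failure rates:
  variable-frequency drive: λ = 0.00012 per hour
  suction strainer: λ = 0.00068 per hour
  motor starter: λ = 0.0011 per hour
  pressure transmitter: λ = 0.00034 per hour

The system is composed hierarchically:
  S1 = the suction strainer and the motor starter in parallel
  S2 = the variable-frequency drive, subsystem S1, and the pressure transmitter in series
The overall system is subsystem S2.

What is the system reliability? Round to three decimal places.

0.889

R(variable-frequency drive) = exp(−0.00012 × 200) = 0.97629
R(suction strainer) = exp(−0.00068 × 200) = 0.87284
R(motor starter) = exp(−0.0011 × 200) = 0.80252
R(pressure transmitter) = exp(−0.00034 × 200) = 0.93426
Parallel (suction strainer and motor starter): 1 − (1 − 0.87284)(1 − 0.80252) = 0.97489
Series (variable-frequency drive, [0.97489], and pressure transmitter): 0.97629 × 0.97489 × 0.93426 = 0.889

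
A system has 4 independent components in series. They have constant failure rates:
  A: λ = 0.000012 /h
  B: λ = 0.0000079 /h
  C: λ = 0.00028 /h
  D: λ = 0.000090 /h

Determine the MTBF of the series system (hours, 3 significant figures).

Series of exponential components: λ_sys = Σ λ_i
λ_sys = 0.000012 + 0.0000079 + 0.00028 + 0.000090 = 3.8990e-04 /h
MTBF = 1 / λ_sys = 2560 h

2560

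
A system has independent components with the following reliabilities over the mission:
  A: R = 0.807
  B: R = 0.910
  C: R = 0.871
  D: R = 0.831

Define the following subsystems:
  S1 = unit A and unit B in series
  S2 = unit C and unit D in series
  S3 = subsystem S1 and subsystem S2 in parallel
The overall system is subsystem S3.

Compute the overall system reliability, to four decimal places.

0.9266

Series (A and B): 0.807000 × 0.910000 = 0.734370
Series (C and D): 0.871000 × 0.831000 = 0.723801
Parallel ([0.734370] and [0.723801]): 1 − (1 − 0.734370)(1 − 0.723801) = 0.9266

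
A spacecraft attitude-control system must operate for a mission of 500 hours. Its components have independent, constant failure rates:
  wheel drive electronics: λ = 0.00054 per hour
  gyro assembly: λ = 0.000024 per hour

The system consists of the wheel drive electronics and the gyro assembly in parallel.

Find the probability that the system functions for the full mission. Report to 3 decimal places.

R(wheel drive electronics) = exp(−0.00054 × 500) = 0.76338
R(gyro assembly) = exp(−0.000024 × 500) = 0.98807
Parallel (wheel drive electronics and gyro assembly): 1 − (1 − 0.76338)(1 − 0.98807) = 0.997

0.997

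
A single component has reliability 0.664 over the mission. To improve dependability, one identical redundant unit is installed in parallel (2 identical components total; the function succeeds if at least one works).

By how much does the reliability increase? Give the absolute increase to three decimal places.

0.223

R_before = 0.664
R_after = 1 − (1 − 0.664)^2 = 0.887
ΔR = 0.887 − 0.664 = 0.223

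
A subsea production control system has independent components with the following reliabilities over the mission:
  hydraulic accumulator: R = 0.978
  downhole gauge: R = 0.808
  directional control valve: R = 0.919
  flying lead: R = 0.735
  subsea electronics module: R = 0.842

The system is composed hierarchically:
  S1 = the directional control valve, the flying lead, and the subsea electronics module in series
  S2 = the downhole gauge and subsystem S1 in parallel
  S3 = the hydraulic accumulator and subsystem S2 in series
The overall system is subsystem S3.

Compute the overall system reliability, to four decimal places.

Series (directional control valve, flying lead, and subsea electronics module): 0.919000 × 0.735000 × 0.842000 = 0.568742
Parallel (downhole gauge and [0.568742]): 1 − (1 − 0.808000)(1 − 0.568742) = 0.917198
Series (hydraulic accumulator and [0.917198]): 0.978000 × 0.917198 = 0.8970

0.8970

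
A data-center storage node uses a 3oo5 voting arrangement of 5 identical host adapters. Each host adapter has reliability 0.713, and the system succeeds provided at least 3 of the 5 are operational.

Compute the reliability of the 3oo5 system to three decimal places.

R = Σ_{i=3}^{5} C(5,i) p^i (1−p)^{5−i} with p = 0.713
C(5,3)·0.713^3·0.287^2 = 0.29856
C(5,4)·0.713^4·0.287^1 = 0.37086
C(5,5)·0.713^5·0.287^0 = 0.18427
Sum = 0.854

0.854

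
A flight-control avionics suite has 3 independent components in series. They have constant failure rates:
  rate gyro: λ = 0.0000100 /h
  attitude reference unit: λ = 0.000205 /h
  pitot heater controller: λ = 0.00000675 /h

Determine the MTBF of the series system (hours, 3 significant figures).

Series of exponential components: λ_sys = Σ λ_i
λ_sys = 0.0000100 + 0.000205 + 0.00000675 = 2.2175e-04 /h
MTBF = 1 / λ_sys = 4510 h

4510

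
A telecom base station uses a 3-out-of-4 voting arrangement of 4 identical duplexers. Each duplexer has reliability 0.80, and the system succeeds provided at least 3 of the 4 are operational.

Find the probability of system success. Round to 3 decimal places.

0.819

R = Σ_{i=3}^{4} C(4,i) p^i (1−p)^{4−i} with p = 0.80
C(4,3)·0.80^3·0.20^1 = 0.40960
C(4,4)·0.80^4·0.20^0 = 0.40960
Sum = 0.819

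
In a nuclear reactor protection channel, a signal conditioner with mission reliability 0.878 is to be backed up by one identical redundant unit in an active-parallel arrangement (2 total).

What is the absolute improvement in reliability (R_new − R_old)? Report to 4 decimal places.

0.1071

R_before = 0.878
R_after = 1 − (1 − 0.878)^2 = 0.9851
ΔR = 0.9851 − 0.878 = 0.1071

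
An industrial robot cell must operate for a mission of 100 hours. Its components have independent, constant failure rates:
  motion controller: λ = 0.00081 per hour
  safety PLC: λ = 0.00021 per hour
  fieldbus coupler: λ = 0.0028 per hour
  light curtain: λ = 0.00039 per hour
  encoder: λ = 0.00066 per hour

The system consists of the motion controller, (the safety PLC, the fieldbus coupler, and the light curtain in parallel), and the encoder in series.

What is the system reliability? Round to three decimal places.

R(motion controller) = exp(−0.00081 × 100) = 0.92219
R(safety PLC) = exp(−0.00021 × 100) = 0.97922
R(fieldbus coupler) = exp(−0.0028 × 100) = 0.75578
R(light curtain) = exp(−0.00039 × 100) = 0.96175
R(encoder) = exp(−0.00066 × 100) = 0.93613
Parallel (safety PLC, fieldbus coupler, and light curtain): 1 − (1 − 0.97922)(1 − 0.75578)(1 − 0.96175) = 0.99981
Series (motion controller, [0.99981], and encoder): 0.92219 × 0.99981 × 0.93613 = 0.863

0.863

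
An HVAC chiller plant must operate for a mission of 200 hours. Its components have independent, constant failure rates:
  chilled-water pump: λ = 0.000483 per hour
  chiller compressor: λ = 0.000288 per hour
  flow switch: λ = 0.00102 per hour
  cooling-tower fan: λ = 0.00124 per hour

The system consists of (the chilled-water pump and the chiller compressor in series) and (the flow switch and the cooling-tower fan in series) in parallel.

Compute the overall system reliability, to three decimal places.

R(chilled-water pump) = exp(−0.000483 × 200) = 0.90792
R(chiller compressor) = exp(−0.000288 × 200) = 0.94403
R(flow switch) = exp(−0.00102 × 200) = 0.81546
R(cooling-tower fan) = exp(−0.00124 × 200) = 0.78036
Series (chilled-water pump and chiller compressor): 0.90792 × 0.94403 = 0.85710
Series (flow switch and cooling-tower fan): 0.81546 × 0.78036 = 0.63635
Parallel ([0.85710] and [0.63635]): 1 − (1 − 0.85710)(1 − 0.63635) = 0.948

0.948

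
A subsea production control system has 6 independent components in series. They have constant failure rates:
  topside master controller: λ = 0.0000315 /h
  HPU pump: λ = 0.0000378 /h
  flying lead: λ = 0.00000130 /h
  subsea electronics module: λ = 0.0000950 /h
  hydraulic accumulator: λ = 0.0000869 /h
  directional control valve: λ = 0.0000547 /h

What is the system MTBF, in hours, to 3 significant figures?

3260

Series of exponential components: λ_sys = Σ λ_i
λ_sys = 0.0000315 + 0.0000378 + 0.00000130 + 0.0000950 + 0.0000869 + 0.0000547 = 3.0720e-04 /h
MTBF = 1 / λ_sys = 3260 h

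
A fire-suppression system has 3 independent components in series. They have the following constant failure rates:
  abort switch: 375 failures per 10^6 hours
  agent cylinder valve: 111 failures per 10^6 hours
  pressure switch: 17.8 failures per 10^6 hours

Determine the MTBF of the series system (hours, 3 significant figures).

1980

Series of exponential components: λ_sys = Σ λ_i
λ_sys = 0.000375 + 0.000111 + 0.0000178 = 5.0380e-04 /h
MTBF = 1 / λ_sys = 1980 h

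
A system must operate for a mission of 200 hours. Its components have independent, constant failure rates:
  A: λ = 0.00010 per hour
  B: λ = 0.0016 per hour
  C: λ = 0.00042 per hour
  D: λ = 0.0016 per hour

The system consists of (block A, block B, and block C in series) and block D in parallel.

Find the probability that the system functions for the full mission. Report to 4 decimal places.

0.9054

R(A) = exp(−0.00010 × 200) = 0.980199
R(B) = exp(−0.0016 × 200) = 0.726149
R(C) = exp(−0.00042 × 200) = 0.919431
R(D) = exp(−0.0016 × 200) = 0.726149
Series (A, B, and C): 0.980199 × 0.726149 × 0.919431 = 0.654424
Parallel ([0.654424] and D): 1 − (1 − 0.654424)(1 − 0.726149) = 0.9054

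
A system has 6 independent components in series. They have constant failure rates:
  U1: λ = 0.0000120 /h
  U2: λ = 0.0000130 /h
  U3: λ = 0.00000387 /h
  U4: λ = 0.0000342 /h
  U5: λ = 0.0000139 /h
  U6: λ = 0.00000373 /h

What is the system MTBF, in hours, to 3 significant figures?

Series of exponential components: λ_sys = Σ λ_i
λ_sys = 0.0000120 + 0.0000130 + 0.00000387 + 0.0000342 + 0.0000139 + 0.00000373 = 8.0700e-05 /h
MTBF = 1 / λ_sys = 12400 h

12400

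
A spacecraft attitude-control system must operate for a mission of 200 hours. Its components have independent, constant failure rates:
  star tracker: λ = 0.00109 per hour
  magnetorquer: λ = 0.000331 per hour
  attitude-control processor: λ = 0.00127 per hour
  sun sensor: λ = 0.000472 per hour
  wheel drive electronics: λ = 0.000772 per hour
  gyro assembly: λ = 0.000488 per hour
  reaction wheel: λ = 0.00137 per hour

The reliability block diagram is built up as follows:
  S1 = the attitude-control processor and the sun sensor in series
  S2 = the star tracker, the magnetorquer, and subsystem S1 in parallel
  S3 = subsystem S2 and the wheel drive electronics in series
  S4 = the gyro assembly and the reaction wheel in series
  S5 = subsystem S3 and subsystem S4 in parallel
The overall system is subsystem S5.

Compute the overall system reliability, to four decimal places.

R(star tracker) = exp(−0.00109 × 200) = 0.804125
R(magnetorquer) = exp(−0.000331 × 200) = 0.935944
R(attitude-control processor) = exp(−0.00127 × 200) = 0.775692
R(sun sensor) = exp(−0.000472 × 200) = 0.909919
R(wheel drive electronics) = exp(−0.000772 × 200) = 0.856929
R(gyro assembly) = exp(−0.000488 × 200) = 0.907012
R(reaction wheel) = exp(−0.00137 × 200) = 0.760332
Series (attitude-control processor and sun sensor): 0.775692 × 0.909919 = 0.705817
Parallel (star tracker, magnetorquer, and [0.705817]): 1 − (1 − 0.804125)(1 − 0.935944)(1 − 0.705817) = 0.996309
Series ([0.996309] and wheel drive electronics): 0.996309 × 0.856929 = 0.853766
Series (gyro assembly and reaction wheel): 0.907012 × 0.760332 = 0.689630
Parallel ([0.853766] and [0.689630]): 1 − (1 − 0.853766)(1 − 0.689630) = 0.9546

0.9546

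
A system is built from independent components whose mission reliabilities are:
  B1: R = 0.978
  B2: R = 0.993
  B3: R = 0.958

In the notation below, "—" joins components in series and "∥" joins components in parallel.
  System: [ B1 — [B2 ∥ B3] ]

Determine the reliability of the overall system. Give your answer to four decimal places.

Parallel (B2 and B3): 1 − (1 − 0.993000)(1 − 0.958000) = 0.999706
Series (B1 and [0.999706]): 0.978000 × 0.999706 = 0.9777

0.9777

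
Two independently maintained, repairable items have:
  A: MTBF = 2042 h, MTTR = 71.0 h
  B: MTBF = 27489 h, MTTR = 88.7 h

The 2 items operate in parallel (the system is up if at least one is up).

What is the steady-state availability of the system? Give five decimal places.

A(A) = MTBF/(MTBF+MTTR) = 2042/(2042+71.0) = 0.966398
A(B) = MTBF/(MTBF+MTTR) = 27489/(27489+88.7) = 0.996784
Parallel availability: 1 − (1 − 0.966398)(1 − 0.996784) = 0.99989

0.99989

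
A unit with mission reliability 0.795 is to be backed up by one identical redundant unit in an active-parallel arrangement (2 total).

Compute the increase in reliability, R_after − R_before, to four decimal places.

0.1630

R_before = 0.795
R_after = 1 − (1 − 0.795)^2 = 0.9580
ΔR = 0.9580 − 0.795 = 0.1630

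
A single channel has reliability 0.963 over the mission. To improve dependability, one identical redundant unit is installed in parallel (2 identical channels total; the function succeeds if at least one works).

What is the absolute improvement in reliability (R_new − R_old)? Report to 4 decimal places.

R_before = 0.963
R_after = 1 − (1 − 0.963)^2 = 0.9986
ΔR = 0.9986 − 0.963 = 0.0356

0.0356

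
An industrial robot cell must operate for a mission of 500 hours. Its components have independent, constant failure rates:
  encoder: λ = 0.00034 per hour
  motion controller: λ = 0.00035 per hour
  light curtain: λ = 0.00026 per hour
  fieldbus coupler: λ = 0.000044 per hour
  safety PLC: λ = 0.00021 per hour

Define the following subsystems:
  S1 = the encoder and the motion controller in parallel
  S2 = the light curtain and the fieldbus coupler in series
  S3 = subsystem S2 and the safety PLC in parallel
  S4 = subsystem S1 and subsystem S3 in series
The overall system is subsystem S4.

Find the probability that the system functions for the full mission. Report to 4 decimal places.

0.9612

R(encoder) = exp(−0.00034 × 500) = 0.843665
R(motion controller) = exp(−0.00035 × 500) = 0.839457
R(light curtain) = exp(−0.00026 × 500) = 0.878095
R(fieldbus coupler) = exp(−0.000044 × 500) = 0.978240
R(safety PLC) = exp(−0.00021 × 500) = 0.900325
Parallel (encoder and motion controller): 1 − (1 − 0.843665)(1 − 0.839457) = 0.974902
Series (light curtain and fieldbus coupler): 0.878095 × 0.978240 = 0.858988
Parallel ([0.858988] and safety PLC): 1 − (1 − 0.858988)(1 − 0.900325) = 0.985945
Series ([0.974902] and [0.985945]): 0.974902 × 0.985945 = 0.9612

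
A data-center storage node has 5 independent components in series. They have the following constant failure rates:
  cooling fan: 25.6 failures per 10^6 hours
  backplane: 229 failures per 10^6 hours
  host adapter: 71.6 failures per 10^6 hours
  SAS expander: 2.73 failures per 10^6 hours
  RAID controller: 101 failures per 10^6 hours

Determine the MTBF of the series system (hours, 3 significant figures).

Series of exponential components: λ_sys = Σ λ_i
λ_sys = 0.0000256 + 0.000229 + 0.0000716 + 0.00000273 + 0.000101 = 4.2993e-04 /h
MTBF = 1 / λ_sys = 2330 h

2330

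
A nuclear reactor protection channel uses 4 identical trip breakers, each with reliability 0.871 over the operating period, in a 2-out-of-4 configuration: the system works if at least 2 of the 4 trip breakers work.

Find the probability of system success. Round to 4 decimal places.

0.9922

R = Σ_{i=2}^{4} C(4,i) p^i (1−p)^{4−i} with p = 0.871
C(4,2)·0.871^2·0.129^2 = 0.075747
C(4,3)·0.871^3·0.129^1 = 0.340961
C(4,4)·0.871^4·0.129^0 = 0.575536
Sum = 0.9922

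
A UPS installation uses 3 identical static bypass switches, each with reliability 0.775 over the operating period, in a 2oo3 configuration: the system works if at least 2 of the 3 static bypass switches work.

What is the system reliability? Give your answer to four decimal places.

R = Σ_{i=2}^{3} C(3,i) p^i (1−p)^{3−i} with p = 0.775
C(3,2)·0.775^2·0.225^1 = 0.405422
C(3,3)·0.775^3·0.225^0 = 0.465484
Sum = 0.8709

0.8709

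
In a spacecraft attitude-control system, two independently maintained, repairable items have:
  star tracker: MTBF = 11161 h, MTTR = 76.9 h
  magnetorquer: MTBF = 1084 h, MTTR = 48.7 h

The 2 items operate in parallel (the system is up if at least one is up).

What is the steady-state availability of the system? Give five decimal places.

A(star tracker) = MTBF/(MTBF+MTTR) = 11161/(11161+76.9) = 0.993157
A(magnetorquer) = MTBF/(MTBF+MTTR) = 1084/(1084+48.7) = 0.957005
Parallel availability: 1 − (1 − 0.993157)(1 − 0.957005) = 0.99971

0.99971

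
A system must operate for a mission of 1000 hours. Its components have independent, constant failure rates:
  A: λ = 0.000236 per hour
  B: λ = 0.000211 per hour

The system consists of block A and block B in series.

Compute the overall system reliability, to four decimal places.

R(A) = exp(−0.000236 × 1000) = 0.789781
R(B) = exp(−0.000211 × 1000) = 0.809774
Series (A and B): 0.789781 × 0.809774 = 0.6395

0.6395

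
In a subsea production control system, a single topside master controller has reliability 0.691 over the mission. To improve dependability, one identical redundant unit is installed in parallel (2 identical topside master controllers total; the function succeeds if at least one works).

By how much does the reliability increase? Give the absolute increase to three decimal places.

0.214

R_before = 0.691
R_after = 1 − (1 − 0.691)^2 = 0.905
ΔR = 0.905 − 0.691 = 0.214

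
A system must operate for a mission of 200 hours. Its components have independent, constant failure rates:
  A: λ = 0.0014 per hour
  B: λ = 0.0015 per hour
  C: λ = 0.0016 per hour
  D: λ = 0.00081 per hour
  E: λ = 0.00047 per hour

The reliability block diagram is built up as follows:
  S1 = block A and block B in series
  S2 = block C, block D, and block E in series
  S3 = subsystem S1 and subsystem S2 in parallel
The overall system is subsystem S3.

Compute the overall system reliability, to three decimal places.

0.807

R(A) = exp(−0.0014 × 200) = 0.75578
R(B) = exp(−0.0015 × 200) = 0.74082
R(C) = exp(−0.0016 × 200) = 0.72615
R(D) = exp(−0.00081 × 200) = 0.85044
R(E) = exp(−0.00047 × 200) = 0.91028
Series (A and B): 0.75578 × 0.74082 = 0.55990
Series (C, D, and E): 0.72615 × 0.85044 × 0.91028 = 0.56214
Parallel ([0.55990] and [0.56214]): 1 − (1 − 0.55990)(1 − 0.56214) = 0.807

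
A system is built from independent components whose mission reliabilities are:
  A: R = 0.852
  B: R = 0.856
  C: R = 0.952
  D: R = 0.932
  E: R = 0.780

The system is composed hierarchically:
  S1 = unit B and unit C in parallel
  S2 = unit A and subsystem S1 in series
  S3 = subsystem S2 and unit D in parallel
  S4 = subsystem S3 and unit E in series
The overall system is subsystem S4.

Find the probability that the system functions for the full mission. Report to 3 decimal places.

Parallel (B and C): 1 − (1 − 0.85600)(1 − 0.95200) = 0.99309
Series (A and [0.99309]): 0.85200 × 0.99309 = 0.84611
Parallel ([0.84611] and D): 1 − (1 − 0.84611)(1 − 0.93200) = 0.98954
Series ([0.98954] and E): 0.98954 × 0.78000 = 0.772

0.772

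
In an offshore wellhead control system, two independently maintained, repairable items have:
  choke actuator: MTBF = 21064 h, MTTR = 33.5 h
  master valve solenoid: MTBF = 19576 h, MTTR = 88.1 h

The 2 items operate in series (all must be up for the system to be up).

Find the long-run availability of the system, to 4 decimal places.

A(choke actuator) = MTBF/(MTBF+MTTR) = 21064/(21064+33.5) = 0.998412
A(master valve solenoid) = MTBF/(MTBF+MTTR) = 19576/(19576+88.1) = 0.995520
Series availability: 0.998412 × 0.995520 = 0.9939

0.9939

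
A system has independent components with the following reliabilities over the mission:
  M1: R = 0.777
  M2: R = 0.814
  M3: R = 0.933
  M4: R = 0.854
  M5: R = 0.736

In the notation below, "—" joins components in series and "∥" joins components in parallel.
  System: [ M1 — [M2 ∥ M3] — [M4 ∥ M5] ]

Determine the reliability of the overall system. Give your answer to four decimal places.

Parallel (M2 and M3): 1 − (1 − 0.814000)(1 − 0.933000) = 0.987538
Parallel (M4 and M5): 1 − (1 − 0.854000)(1 − 0.736000) = 0.961456
Series (M1, [0.987538], and [0.961456]): 0.777000 × 0.987538 × 0.961456 = 0.7377

0.7377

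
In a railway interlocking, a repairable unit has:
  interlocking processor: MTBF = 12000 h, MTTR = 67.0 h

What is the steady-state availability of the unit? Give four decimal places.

0.9944

A(interlocking processor) = MTBF/(MTBF+MTTR) = 12000/(12000+67.0) = 0.9944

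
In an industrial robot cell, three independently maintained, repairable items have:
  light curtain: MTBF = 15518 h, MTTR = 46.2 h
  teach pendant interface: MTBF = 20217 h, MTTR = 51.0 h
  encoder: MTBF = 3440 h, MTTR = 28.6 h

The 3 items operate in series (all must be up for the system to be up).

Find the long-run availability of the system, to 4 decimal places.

0.9863

A(light curtain) = MTBF/(MTBF+MTTR) = 15518/(15518+46.2) = 0.997032
A(teach pendant interface) = MTBF/(MTBF+MTTR) = 20217/(20217+51.0) = 0.997484
A(encoder) = MTBF/(MTBF+MTTR) = 3440/(3440+28.6) = 0.991755
Series availability: 0.997032 × 0.997484 × 0.991755 = 0.9863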